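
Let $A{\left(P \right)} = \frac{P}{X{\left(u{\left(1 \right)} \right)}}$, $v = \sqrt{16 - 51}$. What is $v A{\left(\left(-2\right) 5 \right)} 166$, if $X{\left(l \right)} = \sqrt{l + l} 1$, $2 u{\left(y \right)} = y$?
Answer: $- 1660 i \sqrt{35} \approx - 9820.7 i$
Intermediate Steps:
$u{\left(y \right)} = \frac{y}{2}$
$X{\left(l \right)} = \sqrt{2} \sqrt{l}$ ($X{\left(l \right)} = \sqrt{2 l} 1 = \sqrt{2} \sqrt{l} 1 = \sqrt{2} \sqrt{l}$)
$v = i \sqrt{35}$ ($v = \sqrt{-35} = i \sqrt{35} \approx 5.9161 i$)
$A{\left(P \right)} = P$ ($A{\left(P \right)} = \frac{P}{\sqrt{2} \sqrt{\frac{1}{2} \cdot 1}} = \frac{P}{\sqrt{2} \sqrt{\frac{1}{2}}} = \frac{P}{\sqrt{2} \frac{\sqrt{2}}{2}} = \frac{P}{1} = P 1 = P$)
$v A{\left(\left(-2\right) 5 \right)} 166 = i \sqrt{35} \left(\left(-2\right) 5\right) 166 = i \sqrt{35} \left(-10\right) 166 = - 10 i \sqrt{35} \cdot 166 = - 1660 i \sqrt{35}$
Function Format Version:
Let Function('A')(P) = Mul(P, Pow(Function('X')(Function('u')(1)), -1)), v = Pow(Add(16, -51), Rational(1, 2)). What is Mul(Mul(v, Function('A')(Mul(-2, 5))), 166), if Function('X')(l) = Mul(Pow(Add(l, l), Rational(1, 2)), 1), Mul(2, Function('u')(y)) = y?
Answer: Mul(-1660, I, Pow(35, Rational(1, 2))) ≈ Mul(-9820.7, I)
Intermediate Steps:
Function('u')(y) = Mul(Rational(1, 2), y)
Function('X')(l) = Mul(Pow(2, Rational(1, 2)), Pow(l, Rational(1, 2))) (Function('X')(l) = Mul(Pow(Mul(2, l), Rational(1, 2)), 1) = Mul(Mul(Pow(2, Rational(1, 2)), Pow(l, Rational(1, 2))), 1) = Mul(Pow(2, Rational(1, 2)), Pow(l, Rational(1, 2))))
v = Mul(I, Pow(35, Rational(1, 2))) (v = Pow(-35, Rational(1, 2)) = Mul(I, Pow(35, Rational(1, 2))) ≈ Mul(5.9161, I))
Function('A')(P) = P (Function('A')(P) = Mul(P, Pow(Mul(Pow(2, Rational(1, 2)), Pow(Mul(Rational(1, 2), 1), Rational(1, 2))), -1)) = Mul(P, Pow(Mul(Pow(2, Rational(1, 2)), Pow(Rational(1, 2), Rational(1, 2))), -1)) = Mul(P, Pow(Mul(Pow(2, Rational(1, 2)), Mul(Rational(1, 2), Pow(2, Rational(1, 2)))), -1)) = Mul(P, Pow(1, -1)) = Mul(P, 1) = P)
Mul(Mul(v, Function('A')(Mul(-2, 5))), 166) = Mul(Mul(Mul(I, Pow(35, Rational(1, 2))), Mul(-2, 5)), 166) = Mul(Mul(Mul(I, Pow(35, Rational(1, 2))), -10), 166) = Mul(Mul(-10, I, Pow(35, Rational(1, 2))), 166) = Mul(-1660, I, Pow(35, Rational(1, 2)))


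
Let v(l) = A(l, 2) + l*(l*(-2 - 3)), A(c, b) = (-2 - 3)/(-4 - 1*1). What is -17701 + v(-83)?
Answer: -52145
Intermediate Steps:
A(c, b) = 1 (A(c, b) = -5/(-4 - 1) = -5/(-5) = -5*(-1/5) = 1)
v(l) = 1 - 5*l**2 (v(l) = 1 + l*(l*(-2 - 3)) = 1 + l*(l*(-5)) = 1 + l*(-5*l) = 1 - 5*l**2)
-17701 + v(-83) = -17701 + (1 - 5*(-83)**2) = -17701 + (1 - 5*6889) = -17701 + (1 - 34445) = -17701 - 34444 = -52145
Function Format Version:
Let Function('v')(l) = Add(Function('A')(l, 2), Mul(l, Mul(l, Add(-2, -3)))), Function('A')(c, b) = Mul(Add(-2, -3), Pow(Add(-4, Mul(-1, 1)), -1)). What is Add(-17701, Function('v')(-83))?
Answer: -52145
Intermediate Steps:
Function('A')(c, b) = 1 (Function('A')(c, b) = Mul(-5, Pow(Add(-4, -1), -1)) = Mul(-5, Pow(-5, -1)) = Mul(-5, Rational(-1, 5)) = 1)
Function('v')(l) = Add(1, Mul(-5, Pow(l, 2))) (Function('v')(l) = Add(1, Mul(l, Mul(l, Add(-2, -3)))) = Add(1, Mul(l, Mul(l, -5))) = Add(1, Mul(l, Mul(-5, l))) = Add(1, Mul(-5, Pow(l, 2))))
Add(-17701, Function('v')(-83)) = Add(-17701, Add(1, Mul(-5, Pow(-83, 2)))) = Add(-17701, Add(1, Mul(-5, 6889))) = Add(-17701, Add(1, -34445)) = Add(-17701, -34444) = -52145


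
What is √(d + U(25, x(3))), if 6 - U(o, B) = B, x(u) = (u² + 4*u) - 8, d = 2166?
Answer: √2159 ≈ 46.465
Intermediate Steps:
x(u) = -8 + u² + 4*u
U(o, B) = 6 - B
√(d + U(25, x(3))) = √(2166 + (6 - (-8 + 3² + 4*3))) = √(2166 + (6 - (-8 + 9 + 12))) = √(2166 + (6 - 1*13)) = √(2166 + (6 - 13)) = √(2166 - 7) = √2159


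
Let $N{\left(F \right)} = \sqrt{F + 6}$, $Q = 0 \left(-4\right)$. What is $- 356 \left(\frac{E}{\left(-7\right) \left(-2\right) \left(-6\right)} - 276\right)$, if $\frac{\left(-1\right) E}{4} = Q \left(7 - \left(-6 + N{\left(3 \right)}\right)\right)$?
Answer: $98256$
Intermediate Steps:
$Q = 0$
$N{\left(F \right)} = \sqrt{6 + F}$
$E = 0$ ($E = - 4 \cdot 0 \left(7 + \left(6 - \sqrt{6 + 3}\right)\right) = - 4 \cdot 0 \left(7 + \left(6 - \sqrt{9}\right)\right) = - 4 \cdot 0 \left(7 + \left(6 - 3\right)\right) = - 4 \cdot 0 \left(7 + 3\right) = - 4 \cdot 0 \cdot 10 = \left(-4\right) 0 = 0$)
$- 356 \left(\frac{E}{\left(-7\right) \left(-2\right) \left(-6\right)} - 276\right) = - 356 \left(\frac{0}{\left(-7\right) \left(-2\right) \left(-6\right)} - 276\right) = - 356 \left(\frac{0}{14 \left(-6\right)} - 276\right) = - 356 \left(\frac{0}{-84} - 276\right) = - 356 \left(0 \left(- \frac{1}{84}\right) - 276\right) = - 356 \left(0 - 276\right) = \left(-356\right) \left(-276\right) = 98256$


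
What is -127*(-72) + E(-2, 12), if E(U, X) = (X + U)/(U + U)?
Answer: 18283/2 ≈ 9141.5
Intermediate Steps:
E(U, X) = (U + X)/(2*U) (E(U, X) = (U + X)/((2*U)) = (U + X)*(1/(2*U)) = (U + X)/(2*U))
-127*(-72) + E(-2, 12) = -127*(-72) + (½)*(-2 + 12)/(-2) = 9144 + (½)*(-½)*10 = 9144 - 5/2 = 18283/2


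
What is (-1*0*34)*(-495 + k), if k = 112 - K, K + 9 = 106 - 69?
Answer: 0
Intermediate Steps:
K = 28 (K = -9 + (106 - 69) = -9 + 37 = 28)
k = 84 (k = 112 - 1*28 = 112 - 28 = 84)
(-1*0*34)*(-495 + k) = (-1*0*34)*(-495 + 84) = (0*34)*(-411) = 0*(-411) = 0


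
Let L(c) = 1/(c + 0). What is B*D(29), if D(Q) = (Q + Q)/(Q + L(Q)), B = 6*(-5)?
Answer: -25230/421 ≈ -59.929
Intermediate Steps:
B = -30
L(c) = 1/c
D(Q) = 2*Q/(Q + 1/Q) (D(Q) = (Q + Q)/(Q + 1/Q) = (2*Q)/(Q + 1/Q) = 2*Q/(Q + 1/Q))
B*D(29) = -60*29**2/(1 + 29**2) = -60*841/(1 + 841) = -60*841/842 = -30*841/421 = -25230/421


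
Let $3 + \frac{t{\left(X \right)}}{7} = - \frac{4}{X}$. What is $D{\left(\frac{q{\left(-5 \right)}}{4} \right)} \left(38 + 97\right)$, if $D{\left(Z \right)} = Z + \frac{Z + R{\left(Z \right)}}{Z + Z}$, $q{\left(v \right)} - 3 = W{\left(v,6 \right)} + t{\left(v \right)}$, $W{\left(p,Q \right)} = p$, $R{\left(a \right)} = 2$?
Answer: $- \frac{63891}{116} \approx -550.78$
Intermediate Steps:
$t{\left(X \right)} = -21 - \frac{28}{X}$ ($t{\left(X \right)} = -21 + 7 \left(- \frac{4}{X}\right) = -21 - \frac{28}{X}$)
$q{\left(v \right)} = -18 + v - \frac{28}{v}$ ($q{\left(v \right)} = 3 - \left(21 - v + \frac{28}{v}\right) = -18 + v - \frac{28}{v}$)
$D{\left(Z \right)} = Z + \frac{2 + Z}{2 Z}$ ($D{\left(Z \right)} = Z + \frac{Z + 2}{Z + Z} = Z + \frac{2 + Z}{2 Z}$)
$D{\left(\frac{q{\left(-5 \right)}}{4} \right)} \left(38 + 97\right) = \left(\frac{1}{2} + \frac{-18 - 5 - \frac{28}{-5}}{4} + \frac{1}{\left(-18 - 5 - \frac{28}{-5}\right) \frac{1}{4}}\right) \left(38 + 97\right) = \left(\frac{1}{2} + \left(-18 - 5 - - \frac{28}{5}\right) \frac{1}{4} + \frac{1}{\left(-18 - 5 - - \frac{28}{5}\right) \frac{1}{4}}\right) 135 = \left(\frac{1}{2} + \left(-18 - 5 + \frac{28}{5}\right) \frac{1}{4} + \frac{1}{\left(-18 - 5 + \frac{28}{5}\right) \frac{1}{4}}\right) 135 = \left(\frac{1}{2} - \frac{87}{20} + \frac{1}{\left(- \frac{87}{5}\right) \frac{1}{4}}\right) 135 = \left(\frac{1}{2} - \frac{87}{20} + \frac{1}{- \frac{87}{20}}\right) 135 = \left(\frac{1}{2} - \frac{87}{20} - \frac{20}{87}\right) 135 = \left(- \frac{7099}{1740}\right) 135 = - \frac{63891}{116}$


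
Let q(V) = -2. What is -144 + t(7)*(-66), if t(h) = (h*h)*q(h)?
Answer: 6324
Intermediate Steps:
t(h) = -2*h**2 (t(h) = (h*h)*(-2) = h**2*(-2) = -2*h**2)
-144 + t(7)*(-66) = -144 - 2*7**2*(-66) = -144 - 2*49*(-66) = -144 - 98*(-66) = -144 + 6468 = 6324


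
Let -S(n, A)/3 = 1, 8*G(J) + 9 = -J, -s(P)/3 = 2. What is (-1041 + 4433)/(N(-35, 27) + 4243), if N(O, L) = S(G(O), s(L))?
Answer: 4/5 ≈ 0.80000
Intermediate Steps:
s(P) = -6 (s(P) = -3*2 = -6)
G(J) = -9/8 - J/8 (G(J) = -9/8 + (-J)/8 = -9/8 - J/8)
S(n, A) = -3 (S(n, A) = -3*1 = -3)
N(O, L) = -3
(-1041 + 4433)/(N(-35, 27) + 4243) = (-1041 + 4433)/(-3 + 4243) = 3392/4240 = 3392*(1/4240) = 4/5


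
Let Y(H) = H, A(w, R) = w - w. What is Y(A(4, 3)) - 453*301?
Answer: -136353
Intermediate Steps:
A(w, R) = 0
Y(A(4, 3)) - 453*301 = 0 - 453*301 = 0 - 136353 = -136353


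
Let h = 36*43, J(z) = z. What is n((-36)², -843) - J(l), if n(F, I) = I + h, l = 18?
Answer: 687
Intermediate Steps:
h = 1548
n(F, I) = 1548 + I (n(F, I) = I + 1548 = 1548 + I)
n((-36)², -843) - J(l) = (1548 - 843) - 1*18 = 705 - 18 = 687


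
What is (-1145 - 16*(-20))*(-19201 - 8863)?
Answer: 23152800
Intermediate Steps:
(-1145 - 16*(-20))*(-19201 - 8863) = (-1145 + 320)*(-28064) = -825*(-28064) = 23152800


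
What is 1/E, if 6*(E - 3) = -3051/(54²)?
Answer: 648/1831 ≈ 0.35390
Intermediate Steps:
E = 1831/648 (E = 3 + (-3051/(54²))/6 = 3 + (-3051/2916)/6 = 3 + (-3051*1/2916)/6 = 3 + (⅙)*(-113/108) = 3 - 113/648 = 1831/648 ≈ 2.8256)
1/E = 1/(1831/648) = 648/1831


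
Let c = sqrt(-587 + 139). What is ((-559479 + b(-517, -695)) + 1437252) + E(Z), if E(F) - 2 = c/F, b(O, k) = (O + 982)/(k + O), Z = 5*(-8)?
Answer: 354620945/404 - I*sqrt(7)/5 ≈ 8.7778e+5 - 0.52915*I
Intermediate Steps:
Z = -40
b(O, k) = (982 + O)/(O + k)
c = 8*I*sqrt(7) (c = sqrt(-448) = 8*I*sqrt(7) ≈ 21.166*I)
E(F) = 2 + 8*I*sqrt(7)/F (E(F) = 2 + (8*I*sqrt(7))/F = 2 + 8*I*sqrt(7)/F)
((-559479 + b(-517, -695)) + 1437252) + E(Z) = ((-559479 + (982 - 517)/(-517 - 695)) + 1437252) + (2 + 8*I*sqrt(7)/(-40)) = ((-559479 + 465/(-1212)) + 1437252) + (2 + 8*I*sqrt(7)*(-1/40)) = ((-559479 - 1/1212*465) + 1437252) + (2 - I*sqrt(7)/5) = ((-559479 - 155/404) + 1437252) + (2 - I*sqrt(7)/5) = (-226029671/404 + 1437252) + (2 - I*sqrt(7)/5) = 354620137/404 + (2 - I*sqrt(7)/5) = 354620945/404 - I*sqrt(7)/5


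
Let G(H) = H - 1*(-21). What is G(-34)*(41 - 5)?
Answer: -468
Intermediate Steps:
G(H) = 21 + H (G(H) = H + 21 = 21 + H)
G(-34)*(41 - 5) = (21 - 34)*(41 - 5) = -13*36 = -468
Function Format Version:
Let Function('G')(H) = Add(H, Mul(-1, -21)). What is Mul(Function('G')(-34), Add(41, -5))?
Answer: -468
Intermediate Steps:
Function('G')(H) = Add(21, H) (Function('G')(H) = Add(H, 21) = Add(21, H))
Mul(Function('G')(-34), Add(41, -5)) = Mul(Add(21, -34), Add(41, -5)) = Mul(-13, 36) = -468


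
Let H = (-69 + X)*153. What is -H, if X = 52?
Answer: 2601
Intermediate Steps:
H = -2601 (H = (-69 + 52)*153 = -17*153 = -2601)
-H = -1*(-2601) = 2601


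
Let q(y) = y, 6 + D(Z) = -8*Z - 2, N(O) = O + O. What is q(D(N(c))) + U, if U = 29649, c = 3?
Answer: 29593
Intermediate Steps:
N(O) = 2*O
D(Z) = -8 - 8*Z (D(Z) = -6 + (-8*Z - 2) = -6 + (-2 - 8*Z) = -8 - 8*Z)
q(D(N(c))) + U = (-8 - 16*3) + 29649 = (-8 - 8*6) + 29649 = (-8 - 48) + 29649 = -56 + 29649 = 29593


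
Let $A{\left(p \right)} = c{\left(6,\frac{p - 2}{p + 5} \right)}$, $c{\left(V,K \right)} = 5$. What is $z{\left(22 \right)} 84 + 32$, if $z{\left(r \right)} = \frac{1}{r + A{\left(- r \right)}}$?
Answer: $\frac{316}{9} \approx 35.111$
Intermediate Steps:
$A{\left(p \right)} = 5$
$z{\left(r \right)} = \frac{1}{5 + r}$ ($z{\left(r \right)} = \frac{1}{r + 5} = \frac{1}{5 + r}$)
$z{\left(22 \right)} 84 + 32 = \frac{1}{5 + 22} \cdot 84 + 32 = \frac{1}{27} \cdot 84 + 32 = \frac{28}{9} + 32 = \frac{316}{9}$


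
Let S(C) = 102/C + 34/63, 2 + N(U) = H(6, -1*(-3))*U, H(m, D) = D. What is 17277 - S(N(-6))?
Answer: 10887383/630 ≈ 17282.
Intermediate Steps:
N(U) = -2 + 3*U (N(U) = -2 + (-1*(-3))*U = -2 + 3*U)
S(C) = 34/63 + 102/C (S(C) = 102/C + 34*(1/63) = 102/C + 34/63 = 34/63 + 102/C)
17277 - S(N(-6)) = 17277 - (34/63 + 102/(-2 + 3*(-6))) = 17277 - (34/63 + 102/(-2 - 18)) = 17277 - (34/63 + 102/(-20)) = 17277 - (34/63 + 102*(-1/20)) = 17277 - (34/63 - 51/10) = 17277 - 1*(-2873/630) = 17277 + 2873/630 = 10887383/630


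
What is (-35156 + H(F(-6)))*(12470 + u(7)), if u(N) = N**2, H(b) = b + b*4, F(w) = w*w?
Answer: -437864544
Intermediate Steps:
F(w) = w**2
H(b) = 5*b (H(b) = b + 4*b = 5*b)
(-35156 + H(F(-6)))*(12470 + u(7)) = (-35156 + 5*(-6)**2)*(12470 + 7**2) = (-35156 + 5*36)*(12470 + 49) = (-35156 + 180)*12519 = -34976*12519 = -437864544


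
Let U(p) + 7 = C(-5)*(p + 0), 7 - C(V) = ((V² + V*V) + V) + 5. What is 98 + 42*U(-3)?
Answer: 5222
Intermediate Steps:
C(V) = 2 - V - 2*V² (C(V) = 7 - (((V² + V*V) + V) + 5) = 7 - (((V² + V²) + V) + 5) = 7 - ((2*V² + V) + 5) = 7 - ((V + 2*V²) + 5) = 7 - (5 + V + 2*V²) = 7 + (-5 - V - 2*V²) = 2 - V - 2*V²)
U(p) = -7 - 43*p (U(p) = -7 + (2 - 1*(-5) - 2*(-5)²)*(p + 0) = -7 + (2 + 5 - 2*25)*p = -7 + (2 + 5 - 50)*p = -7 - 43*p)
98 + 42*U(-3) = 98 + 42*(-7 - 43*(-3)) = 98 + 42*(-7 + 129) = 98 + 42*122 = 98 + 5124 = 5222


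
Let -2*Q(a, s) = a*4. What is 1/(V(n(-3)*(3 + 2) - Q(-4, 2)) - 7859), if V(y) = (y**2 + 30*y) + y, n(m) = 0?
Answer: -1/8043 ≈ -0.00012433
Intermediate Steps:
Q(a, s) = -2*a (Q(a, s) = -a*4/2 = -2*a)
V(y) = y**2 + 31*y
1/(V(n(-3)*(3 + 2) - Q(-4, 2)) - 7859) = 1/((0*(3 + 2) - (-2)*(-4))*(31 + (0*(3 + 2) - (-2)*(-4))) - 7859) = 1/((0*5 - 1*8)*(31 + (0*5 - 1*8)) - 7859) = 1/((0 - 8)*(31 + (0 - 8)) - 7859) = 1/(-8*(31 - 8) - 7859) = 1/(-8*23 - 7859) = 1/(-184 - 7859) = 1/(-8043) = -1/8043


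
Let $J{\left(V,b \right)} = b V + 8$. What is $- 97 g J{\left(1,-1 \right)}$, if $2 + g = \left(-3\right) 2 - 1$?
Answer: $6111$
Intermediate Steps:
$J{\left(V,b \right)} = 8 + V b$ ($J{\left(V,b \right)} = V b + 8 = 8 + V b$)
$g = -9$ ($g = -2 - 7 = -9$)
$- 97 g J{\left(1,-1 \right)} = \left(-97\right) \left(-9\right) \left(8 + 1 \left(-1\right)\right) = 873 \left(8 - 1\right) = 873 \cdot 7 = 6111$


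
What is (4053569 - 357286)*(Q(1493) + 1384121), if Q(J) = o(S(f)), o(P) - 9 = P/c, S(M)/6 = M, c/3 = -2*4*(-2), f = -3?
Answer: 40929078421471/8 ≈ 5.1161e+12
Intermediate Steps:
c = 48 (c = 3*(-2*4*(-2)) = 3*(-8*(-2)) = 3*16 = 48)
S(M) = 6*M
o(P) = 9 + P/48
Q(J) = 69/8 (Q(J) = 9 + (6*(-3))/48 = 9 + (1/48)*(-18) = 9 - 3/8 = 69/8)
(4053569 - 357286)*(Q(1493) + 1384121) = (4053569 - 357286)*(69/8 + 1384121) = 3696283*(11073037/8) = 40929078421471/8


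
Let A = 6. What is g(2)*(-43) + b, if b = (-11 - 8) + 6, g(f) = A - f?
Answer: -185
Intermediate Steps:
g(f) = 6 - f
b = -13 (b = -19 + 6 = -13)
g(2)*(-43) + b = (6 - 1*2)*(-43) - 13 = (6 - 2)*(-43) - 13 = 4*(-43) - 13 = -172 - 13 = -185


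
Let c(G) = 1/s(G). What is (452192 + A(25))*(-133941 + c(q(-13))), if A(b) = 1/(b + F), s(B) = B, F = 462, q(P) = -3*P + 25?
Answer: -1887753561363615/31168 ≈ -6.0567e+10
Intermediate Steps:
q(P) = 25 - 3*P
c(G) = 1/G
A(b) = 1/(462 + b) (A(b) = 1/(b + 462) = 1/(462 + b))
(452192 + A(25))*(-133941 + c(q(-13))) = (452192 + 1/(462 + 25))*(-133941 + 1/(25 - 3*(-13))) = (452192 + 1/487)*(-133941 + 1/(25 + 39)) = (452192 + 1/487)*(-133941 + 1/64) = 220217505*(-133941 + 1/64)/487 = (220217505/487)*(-8572223/64) = -1887753561363615/31168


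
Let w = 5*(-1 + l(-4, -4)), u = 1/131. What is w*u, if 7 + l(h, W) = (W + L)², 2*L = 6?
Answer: -35/131 ≈ -0.26718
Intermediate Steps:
L = 3 (L = (½)*6 = 3)
l(h, W) = -7 + (3 + W)² (l(h, W) = -7 + (W + 3)² = -7 + (3 + W)²)
u = 1/131 ≈ 0.0076336
w = -35 (w = 5*(-1 + (-7 + (3 - 4)²)) = 5*(-1 + (-7 + (-1)²)) = 5*(-1 + (-7 + 1)) = 5*(-1 - 6) = 5*(-7) = -35)
w*u = -35*1/131 = -35/131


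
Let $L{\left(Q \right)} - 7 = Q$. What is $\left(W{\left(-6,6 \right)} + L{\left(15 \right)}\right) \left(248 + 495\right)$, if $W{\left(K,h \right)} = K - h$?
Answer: $7430$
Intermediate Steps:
$L{\left(Q \right)} = 7 + Q$
$\left(W{\left(-6,6 \right)} + L{\left(15 \right)}\right) \left(248 + 495\right) = \left(\left(-6 - 6\right) + \left(7 + 15\right)\right) \left(248 + 495\right) = \left(\left(-6 - 6\right) + 22\right) 743 = \left(-12 + 22\right) 743 = 10 \cdot 743 = 7430$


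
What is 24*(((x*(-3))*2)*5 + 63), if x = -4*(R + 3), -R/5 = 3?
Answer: -33048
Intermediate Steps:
R = -15 (R = -5*3 = -15)
x = 48 (x = -4*(-15 + 3) = -4*(-12) = 48)
24*(((x*(-3))*2)*5 + 63) = 24*(((48*(-3))*2)*5 + 63) = 24*(-144*2*5 + 63) = 24*(-288*5 + 63) = 24*(-1440 + 63) = 24*(-1377) = -33048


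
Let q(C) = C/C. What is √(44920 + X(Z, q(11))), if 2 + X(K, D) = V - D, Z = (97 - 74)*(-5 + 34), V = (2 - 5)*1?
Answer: √44914 ≈ 211.93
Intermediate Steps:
q(C) = 1
V = -3 (V = -3*1 = -3)
Z = 667 (Z = 23*29 = 667)
X(K, D) = -5 - D (X(K, D) = -2 + (-3 - D) = -5 - D)
√(44920 + X(Z, q(11))) = √(44920 + (-5 - 1*1)) = √(44920 + (-5 - 1)) = √(44920 - 6) = √44914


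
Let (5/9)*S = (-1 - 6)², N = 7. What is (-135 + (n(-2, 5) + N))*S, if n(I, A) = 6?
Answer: -53802/5 ≈ -10760.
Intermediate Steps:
S = 441/5 (S = 9*(-1 - 6)²/5 = (9/5)*(-7)² = (9/5)*49 = 441/5 ≈ 88.200)
(-135 + (n(-2, 5) + N))*S = (-135 + (6 + 7))*(441/5) = (-135 + 13)*(441/5) = -122*441/5 = -53802/5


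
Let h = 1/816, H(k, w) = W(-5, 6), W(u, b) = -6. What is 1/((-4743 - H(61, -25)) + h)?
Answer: -816/3865391 ≈ -0.00021110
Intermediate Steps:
H(k, w) = -6
h = 1/816 ≈ 0.0012255
1/((-4743 - H(61, -25)) + h) = 1/((-4743 - 1*(-6)) + 1/816) = 1/((-4743 + 6) + 1/816) = 1/(-4737 + 1/816) = 1/(-3865391/816) = -816/3865391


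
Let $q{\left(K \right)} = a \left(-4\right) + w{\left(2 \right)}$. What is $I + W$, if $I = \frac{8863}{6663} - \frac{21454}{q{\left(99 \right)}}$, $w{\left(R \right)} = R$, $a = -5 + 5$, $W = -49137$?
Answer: $- \frac{398864969}{6663} \approx -59863.0$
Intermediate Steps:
$a = 0$
$q{\left(K \right)} = 2$ ($q{\left(K \right)} = 0 \left(-4\right) + 2 = 0 + 2 = 2$)
$I = - \frac{71465138}{6663}$ ($I = \frac{8863}{6663} - \frac{21454}{2} = 8863 \cdot \frac{1}{6663} - 10727 = \frac{8863}{6663} - 10727 = - \frac{71465138}{6663} \approx -10726.0$)
$I + W = - \frac{71465138}{6663} - 49137 = - \frac{398864969}{6663}$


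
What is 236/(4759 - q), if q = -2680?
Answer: 236/7439 ≈ 0.031725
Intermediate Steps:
236/(4759 - q) = 236/(4759 - 1*(-2680)) = 236/(4759 + 2680) = 236/7439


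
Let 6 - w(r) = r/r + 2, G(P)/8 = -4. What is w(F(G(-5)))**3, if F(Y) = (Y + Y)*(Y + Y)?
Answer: 27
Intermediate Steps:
G(P) = -32 (G(P) = 8*(-4) = -32)
F(Y) = 4*Y**2 (F(Y) = (2*Y)*(2*Y) = 4*Y**2)
w(r) = 3 (w(r) = 6 - (r/r + 2) = 6 - (1 + 2) = 6 - 1*3 = 6 - 3 = 3)
w(F(G(-5)))**3 = 3**3 = 27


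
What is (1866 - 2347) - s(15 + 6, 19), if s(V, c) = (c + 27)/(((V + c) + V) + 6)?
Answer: -32273/67 ≈ -481.69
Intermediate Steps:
s(V, c) = (27 + c)/(6 + c + 2*V) (s(V, c) = (27 + c)/((c + 2*V) + 6) = (27 + c)/(6 + c + 2*V))
(1866 - 2347) - s(15 + 6, 19) = (1866 - 2347) - (27 + 19)/(6 + 19 + 2*(15 + 6)) = -481 - 46/(6 + 19 + 2*21) = -481 - 46/(6 + 19 + 42) = -481 - 46/67 = -32273/67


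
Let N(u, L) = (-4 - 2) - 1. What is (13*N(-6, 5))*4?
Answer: -364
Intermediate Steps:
N(u, L) = -7 (N(u, L) = -6 - 1 = -7)
(13*N(-6, 5))*4 = (13*(-7))*4 = -91*4 = -364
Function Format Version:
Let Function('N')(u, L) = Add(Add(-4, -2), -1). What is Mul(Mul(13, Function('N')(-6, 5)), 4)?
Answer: -364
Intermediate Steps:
Function('N')(u, L) = -7 (Function('N')(u, L) = Add(-6, -1) = -7)
Mul(Mul(13, Function('N')(-6, 5)), 4) = Mul(Mul(13, -7), 4) = Mul(-91, 4) = -364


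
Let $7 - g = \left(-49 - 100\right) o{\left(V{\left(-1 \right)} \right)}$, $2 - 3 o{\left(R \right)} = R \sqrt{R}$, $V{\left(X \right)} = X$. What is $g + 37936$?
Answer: $\frac{114127}{3} + \frac{149 i}{3} \approx 38042.0 + 49.667 i$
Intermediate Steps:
$o{\left(R \right)} = \frac{2}{3} - \frac{R^{\frac{3}{2}}}{3}$ ($o{\left(R \right)} = \frac{2}{3} - \frac{R \sqrt{R}}{3} = \frac{2}{3} - \frac{R^{\frac{3}{2}}}{3}$)
$g = \frac{319}{3} + \frac{149 i}{3}$ ($g = 7 - \left(-49 - 100\right) \left(\frac{2}{3} - \frac{\left(-1\right)^{\frac{3}{2}}}{3}\right) = 7 - - 149 \left(\frac{2}{3} - \frac{\left(-1\right) i}{3}\right) = 7 - - 149 \left(\frac{2}{3} + \frac{i}{3}\right) = 7 - \left(- \frac{298}{3} - \frac{149 i}{3}\right) = 7 + \left(\frac{298}{3} + \frac{149 i}{3}\right) = \frac{319}{3} + \frac{149 i}{3} \approx 106.33 + 49.667 i$)
$g + 37936 = \left(\frac{319}{3} + \frac{149 i}{3}\right) + 37936 = \frac{114127}{3} + \frac{149 i}{3}$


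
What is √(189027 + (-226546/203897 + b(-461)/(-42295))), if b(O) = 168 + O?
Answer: 6*√390497748892686852543665/8623823615 ≈ 434.77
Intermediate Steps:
√(189027 + (-226546/203897 + b(-461)/(-42295))) = √(189027 + (-226546/203897 + (168 - 461)/(-42295))) = √(189027 + (-226546*1/203897 - 293*(-1/42295))) = √(189027 + (-226546/203897 + 293/42295)) = √(189027 - 9522021249/8623823615) = √(1630125984451356/8623823615) = 6*√390497748892686852543665/8623823615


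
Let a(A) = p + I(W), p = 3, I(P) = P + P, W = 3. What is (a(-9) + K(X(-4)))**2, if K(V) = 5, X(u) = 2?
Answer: 196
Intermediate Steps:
I(P) = 2*P
a(A) = 9 (a(A) = 3 + 2*3 = 3 + 6 = 9)
(a(-9) + K(X(-4)))**2 = (9 + 5)**2 = 14**2 = 196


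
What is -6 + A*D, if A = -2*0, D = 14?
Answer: -6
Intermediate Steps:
A = 0
-6 + A*D = -6 + 0*14 = -6 + 0 = -6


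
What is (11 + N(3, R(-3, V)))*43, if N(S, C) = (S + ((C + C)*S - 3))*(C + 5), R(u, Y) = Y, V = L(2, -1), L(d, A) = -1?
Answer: -559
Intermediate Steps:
V = -1
N(S, C) = (5 + C)*(-3 + S + 2*C*S) (N(S, C) = (S + ((2*C)*S - 3))*(5 + C) = (S + (2*C*S - 3))*(5 + C) = (S + (-3 + 2*C*S))*(5 + C) = (-3 + S + 2*C*S)*(5 + C) = (5 + C)*(-3 + S + 2*C*S))
(11 + N(3, R(-3, V)))*43 = (11 + (-15 - 3*(-1) + 5*3 + 2*3*(-1)² + 11*(-1)*3))*43 = (11 + (-15 + 3 + 15 + 2*3*1 - 33))*43 = (11 + (-15 + 3 + 15 + 6 - 33))*43 = (11 - 24)*43 = -13*43 = -559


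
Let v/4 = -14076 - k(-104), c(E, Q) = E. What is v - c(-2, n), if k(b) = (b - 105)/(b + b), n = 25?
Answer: -2927913/52 ≈ -56306.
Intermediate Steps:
k(b) = (-105 + b)/(2*b) (k(b) = (-105 + b)/((2*b)) = (-105 + b)*(1/(2*b)) = (-105 + b)/(2*b))
v = -2928017/52 (v = 4*(-14076 - (-105 - 104)/(2*(-104))) = 4*(-14076 - (-1)*(-209)/(2*104)) = 4*(-14076 - 1*209/208) = 4*(-14076 - 209/208) = 4*(-2928017/208) = -2928017/52 ≈ -56308.)
v - c(-2, n) = -2928017/52 - 1*(-2) = -2928017/52 + 2 = -2927913/52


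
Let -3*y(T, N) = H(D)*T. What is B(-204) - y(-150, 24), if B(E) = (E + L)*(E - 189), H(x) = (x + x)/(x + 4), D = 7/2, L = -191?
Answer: 465565/3 ≈ 1.5519e+5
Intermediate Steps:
D = 7/2 (D = 7*(½) = 7/2 ≈ 3.5000)
H(x) = 2*x/(4 + x) (H(x) = (2*x)/(4 + x) = 2*x/(4 + x))
y(T, N) = -14*T/45 (y(T, N) = -2*(7/2)/(4 + 7/2)*T/3 = -2*(7/2)/(15/2)*T/3 = -2*(7/2)*(2/15)*T/3 = -14*T/45)
B(E) = (-191 + E)*(-189 + E) (B(E) = (E - 191)*(E - 189) = (-191 + E)*(-189 + E))
B(-204) - y(-150, 24) = (36099 + (-204)² - 380*(-204)) - (-14)*(-150)/45 = (36099 + 41616 + 77520) - 1*140/3 = 155235 - 140/3 = 465565/3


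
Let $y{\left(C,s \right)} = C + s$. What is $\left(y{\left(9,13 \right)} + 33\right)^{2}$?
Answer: $3025$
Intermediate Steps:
$\left(y{\left(9,13 \right)} + 33\right)^{2} = \left(\left(9 + 13\right) + 33\right)^{2} = \left(22 + 33\right)^{2} = 55^{2} = 3025$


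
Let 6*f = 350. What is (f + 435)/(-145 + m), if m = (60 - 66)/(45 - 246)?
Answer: -99160/29139 ≈ -3.4030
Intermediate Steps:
f = 175/3 (f = (⅙)*350 = 175/3 ≈ 58.333)
m = 2/67 (m = -6/(-201) = -6*(-1/201) = 2/67 ≈ 0.029851)
(f + 435)/(-145 + m) = (175/3 + 435)/(-145 + 2/67) = 1480/(3*(-9713/67)) = (1480/3)*(-67/9713) = -99160/29139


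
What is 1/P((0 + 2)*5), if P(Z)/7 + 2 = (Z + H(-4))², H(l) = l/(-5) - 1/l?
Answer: 400/336287 ≈ 0.0011895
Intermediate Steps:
H(l) = -1/l - l/5 (H(l) = l*(-⅕) - 1/l = -l/5 - 1/l = -1/l - l/5)
P(Z) = -14 + 7*(21/20 + Z)² (P(Z) = -14 + 7*(Z + (-1/(-4) - ⅕*(-4)))² = -14 + 7*(Z + (-1*(-¼) + ⅘))² = -14 + 7*(Z + (¼ + ⅘))² = -14 + 7*(Z + 21/20)² = -14 + 7*(21/20 + Z)²)
1/P((0 + 2)*5) = 1/(-14 + 7*(21 + 20*((0 + 2)*5))²/400) = 1/(-14 + 7*(21 + 20*(2*5))²/400) = 1/(-14 + 7*(21 + 20*10)²/400) = 1/(-14 + 7*(21 + 200)²/400) = 1/(-14 + (7/400)*221²) = 1/(-14 + (7/400)*48841) = 1/(-14 + 341887/400) = 1/(336287/400) = 400/336287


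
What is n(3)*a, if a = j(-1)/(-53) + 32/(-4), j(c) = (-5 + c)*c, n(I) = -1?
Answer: 430/53 ≈ 8.1132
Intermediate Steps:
j(c) = c*(-5 + c)
a = -430/53 (a = -(-5 - 1)/(-53) + 32/(-4) = -1*(-6)*(-1/53) + 32*(-¼) = 6*(-1/53) - 8 = -6/53 - 8 = -430/53 ≈ -8.1132)
n(3)*a = -1*(-430/53) = 430/53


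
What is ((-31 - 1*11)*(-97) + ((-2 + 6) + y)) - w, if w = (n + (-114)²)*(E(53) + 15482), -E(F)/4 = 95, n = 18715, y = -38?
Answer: -478895482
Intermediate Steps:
E(F) = -380 (E(F) = -4*95 = -380)
w = 478899522 (w = (18715 + (-114)²)*(-380 + 15482) = (18715 + 12996)*15102 = 31711*15102 = 478899522)
((-31 - 1*11)*(-97) + ((-2 + 6) + y)) - w = ((-31 - 1*11)*(-97) + ((-2 + 6) - 38)) - 1*478899522 = ((-31 - 11)*(-97) + (4 - 38)) - 478899522 = (-42*(-97) - 34) - 478899522 = (4074 - 34) - 478899522 = 4040 - 478899522 = -478895482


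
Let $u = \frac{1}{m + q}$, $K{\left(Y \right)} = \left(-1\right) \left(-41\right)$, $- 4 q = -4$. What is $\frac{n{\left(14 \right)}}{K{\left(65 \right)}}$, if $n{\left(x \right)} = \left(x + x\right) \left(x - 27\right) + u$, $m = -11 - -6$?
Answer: $- \frac{1457}{164} \approx -8.8841$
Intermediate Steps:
$q = 1$ ($q = \left(- \frac{1}{4}\right) \left(-4\right) = 1$)
$K{\left(Y \right)} = 41$
$m = -5$ ($m = -11 + 6 = -5$)
$u = - \frac{1}{4}$ ($u = \frac{1}{-5 + 1} = \frac{1}{-4} = - \frac{1}{4} \approx -0.25$)
$n{\left(x \right)} = - \frac{1}{4} + 2 x \left(-27 + x\right)$ ($n{\left(x \right)} = \left(x + x\right) \left(x - 27\right) - \frac{1}{4} = 2 x \left(-27 + x\right) - \frac{1}{4} = - \frac{1}{4} + 2 x \left(-27 + x\right)$)
$\frac{n{\left(14 \right)}}{K{\left(65 \right)}} = \frac{- \frac{1}{4} - 756 + 2 \cdot 14^{2}}{41} = \left(- \frac{1}{4} - 756 + 2 \cdot 196\right) \frac{1}{41} = \left(- \frac{1}{4} - 756 + 392\right) \frac{1}{41} = \left(- \frac{1457}{4}\right) \frac{1}{41} = - \frac{1457}{164}$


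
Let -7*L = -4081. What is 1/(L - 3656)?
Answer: -1/3073 ≈ -0.00032541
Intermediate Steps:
L = 583 (L = -⅐*(-4081) = 583)
1/(L - 3656) = 1/(583 - 3656) = 1/(-3073) = -1/3073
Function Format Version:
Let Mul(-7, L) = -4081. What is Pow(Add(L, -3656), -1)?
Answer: Rational(-1, 3073) ≈ -0.00032541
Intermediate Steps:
L = 583 (L = Mul(Rational(-1, 7), -4081) = 583)
Pow(Add(L, -3656), -1) = Pow(Add(583, -3656), -1) = Pow(-3073, -1) = Rational(-1, 3073)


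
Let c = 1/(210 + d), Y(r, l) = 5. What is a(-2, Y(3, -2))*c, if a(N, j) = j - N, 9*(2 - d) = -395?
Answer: 9/329 ≈ 0.027356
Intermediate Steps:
d = 413/9 (d = 2 - ⅑*(-395) = 2 + 395/9 = 413/9 ≈ 45.889)
c = 9/2303 (c = 1/(210 + 413/9) = 1/(2303/9) = 9/2303 ≈ 0.0039079)
a(-2, Y(3, -2))*c = (5 - 1*(-2))*(9/2303) = (5 + 2)*(9/2303) = 7*(9/2303) = 9/329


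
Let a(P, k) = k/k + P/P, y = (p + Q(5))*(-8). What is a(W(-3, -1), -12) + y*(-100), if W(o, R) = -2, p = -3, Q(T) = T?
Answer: 1602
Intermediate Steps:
y = -16 (y = (-3 + 5)*(-8) = 2*(-8) = -16)
a(P, k) = 2 (a(P, k) = 1 + 1 = 2)
a(W(-3, -1), -12) + y*(-100) = 2 - 16*(-100) = 2 + 1600 = 1602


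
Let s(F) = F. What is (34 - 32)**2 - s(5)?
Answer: -1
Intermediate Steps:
(34 - 32)**2 - s(5) = (34 - 32)**2 - 1*5 = 2**2 - 5 = 4 - 5 = -1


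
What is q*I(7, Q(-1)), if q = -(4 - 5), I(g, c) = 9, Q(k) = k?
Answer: 9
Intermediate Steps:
q = 1 (q = -1*(-1) = 1)
q*I(7, Q(-1)) = 1*9 = 9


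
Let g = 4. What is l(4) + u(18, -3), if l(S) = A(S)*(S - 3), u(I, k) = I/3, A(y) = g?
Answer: 10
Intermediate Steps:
A(y) = 4
u(I, k) = I/3 (u(I, k) = I*(⅓) = I/3)
l(S) = -12 + 4*S (l(S) = 4*(S - 3) = 4*(-3 + S) = -12 + 4*S)
l(4) + u(18, -3) = (-12 + 4*4) + (⅓)*18 = (-12 + 16) + 6 = 4 + 6 = 10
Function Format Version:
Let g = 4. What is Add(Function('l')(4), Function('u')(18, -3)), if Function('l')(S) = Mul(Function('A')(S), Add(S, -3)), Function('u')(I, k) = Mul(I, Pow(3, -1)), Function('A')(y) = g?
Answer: 10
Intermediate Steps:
Function('A')(y) = 4
Function('u')(I, k) = Mul(Rational(1, 3), I) (Function('u')(I, k) = Mul(I, Rational(1, 3)) = Mul(Rational(1, 3), I))
Function('l')(S) = Add(-12, Mul(4, S)) (Function('l')(S) = Mul(4, Add(S, -3)) = Mul(4, Add(-3, S)) = Add(-12, Mul(4, S)))
Add(Function('l')(4), Function('u')(18, -3)) = Add(Add(-12, Mul(4, 4)), Mul(Rational(1, 3), 18)) = Add(Add(-12, 16), 6) = Add(4, 6) = 10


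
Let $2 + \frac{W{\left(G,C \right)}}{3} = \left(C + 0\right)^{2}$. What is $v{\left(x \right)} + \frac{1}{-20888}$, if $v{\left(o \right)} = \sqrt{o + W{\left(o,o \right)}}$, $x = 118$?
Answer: $- \frac{1}{20888} + 2 \sqrt{10471} \approx 204.66$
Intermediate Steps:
$W{\left(G,C \right)} = -6 + 3 C^{2}$ ($W{\left(G,C \right)} = -6 + 3 \left(C + 0\right)^{2} = -6 + 3 C^{2}$)
$v{\left(o \right)} = \sqrt{-6 + o + 3 o^{2}}$ ($v{\left(o \right)} = \sqrt{o + \left(-6 + 3 o^{2}\right)} = \sqrt{-6 + o + 3 o^{2}}$)
$v{\left(x \right)} + \frac{1}{-20888} = \sqrt{-6 + 118 + 3 \cdot 118^{2}} + \frac{1}{-20888} = \sqrt{-6 + 118 + 3 \cdot 13924} - \frac{1}{20888} = \sqrt{-6 + 118 + 41772} - \frac{1}{20888} = \sqrt{41884} - \frac{1}{20888} = 2 \sqrt{10471} - \frac{1}{20888} = - \frac{1}{20888} + 2 \sqrt{10471}$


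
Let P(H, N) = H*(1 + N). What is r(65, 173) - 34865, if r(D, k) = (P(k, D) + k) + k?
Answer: -23101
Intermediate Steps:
r(D, k) = 2*k + k*(1 + D) (r(D, k) = (k*(1 + D) + k) + k = (k + k*(1 + D)) + k = 2*k + k*(1 + D))
r(65, 173) - 34865 = 173*(3 + 65) - 34865 = 173*68 - 34865 = 11764 - 34865 = -23101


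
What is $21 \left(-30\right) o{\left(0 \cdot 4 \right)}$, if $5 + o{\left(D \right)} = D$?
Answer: $3150$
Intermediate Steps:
$o{\left(D \right)} = -5 + D$
$21 \left(-30\right) o{\left(0 \cdot 4 \right)} = 21 \left(-30\right) \left(-5 + 0 \cdot 4\right) = - 630 \left(-5 + 0\right) = \left(-630\right) \left(-5\right) = 3150$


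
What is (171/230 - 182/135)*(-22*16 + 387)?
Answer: -26285/1242 ≈ -21.163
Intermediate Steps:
(171/230 - 182/135)*(-22*16 + 387) = (171*(1/230) - 182*1/135)*(-352 + 387) = (171/230 - 182/135)*35 = -751/1242*35 = -26285/1242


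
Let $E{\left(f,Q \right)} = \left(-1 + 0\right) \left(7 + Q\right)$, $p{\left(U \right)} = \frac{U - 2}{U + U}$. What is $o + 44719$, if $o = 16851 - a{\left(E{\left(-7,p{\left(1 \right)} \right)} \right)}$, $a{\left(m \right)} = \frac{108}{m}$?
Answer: $\frac{800626}{13} \approx 61587.0$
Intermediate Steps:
$p{\left(U \right)} = \frac{-2 + U}{2 U}$
$E{\left(f,Q \right)} = -7 - Q$ ($E{\left(f,Q \right)} = - (7 + Q) = -7 - Q$)
$o = \frac{219279}{13}$ ($o = 16851 - \frac{108}{-7 - \frac{-2 + 1}{2 \cdot 1}} = 16851 - \frac{108}{-7 - \frac{1}{2} \cdot 1 \left(-1\right)} = 16851 - \frac{108}{-7 - - \frac{1}{2}} = 16851 - \frac{108}{-7 + \frac{1}{2}} = 16851 - \frac{108}{- \frac{13}{2}} = 16851 - 108 \left(- \frac{2}{13}\right) = 16851 - - \frac{216}{13} = 16851 + \frac{216}{13} = \frac{219279}{13} \approx 16868.0$)
$o + 44719 = \frac{219279}{13} + 44719 = \frac{800626}{13}$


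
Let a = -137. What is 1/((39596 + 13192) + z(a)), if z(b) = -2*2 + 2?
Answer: 1/52786 ≈ 1.8944e-5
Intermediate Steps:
z(b) = -2 (z(b) = -4 + 2 = -2)
1/((39596 + 13192) + z(a)) = 1/((39596 + 13192) - 2) = 1/(52788 - 2) = 1/52786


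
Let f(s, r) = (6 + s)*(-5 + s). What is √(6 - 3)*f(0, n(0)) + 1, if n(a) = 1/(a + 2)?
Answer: 1 - 30*√3 ≈ -50.962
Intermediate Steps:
n(a) = 1/(2 + a)
f(s, r) = (-5 + s)*(6 + s)
√(6 - 3)*f(0, n(0)) + 1 = √(6 - 3)*(-30 + 0 + 0²) + 1 = √3*(-30 + 0 + 0) + 1 = √3*(-30) + 1 = -30*√3 + 1 = 1 - 30*√3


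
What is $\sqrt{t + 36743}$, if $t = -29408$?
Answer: $3 \sqrt{815} \approx 85.645$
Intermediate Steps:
$\sqrt{t + 36743} = \sqrt{-29408 + 36743} = \sqrt{7335} = 3 \sqrt{815}$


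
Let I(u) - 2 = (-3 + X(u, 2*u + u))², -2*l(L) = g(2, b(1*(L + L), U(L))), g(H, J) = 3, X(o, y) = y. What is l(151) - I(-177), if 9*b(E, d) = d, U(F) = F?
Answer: -570319/2 ≈ -2.8516e+5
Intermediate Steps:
b(E, d) = d/9
l(L) = -3/2 (l(L) = -½*3 = -3/2)
I(u) = 2 + (-3 + 3*u)² (I(u) = 2 + (-3 + (2*u + u))² = 2 + (-3 + 3*u)²)
l(151) - I(-177) = -3/2 - (2 + 9*(-1 - 177)²) = -3/2 - (2 + 9*(-178)²) = -3/2 - (2 + 9*31684) = -3/2 - (2 + 285156) = -3/2 - 1*285158 = -3/2 - 285158 = -570319/2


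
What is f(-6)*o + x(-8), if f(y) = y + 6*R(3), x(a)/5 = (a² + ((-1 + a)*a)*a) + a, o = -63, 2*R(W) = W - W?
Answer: -2222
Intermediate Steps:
R(W) = 0 (R(W) = (W - W)/2 = (½)*0 = 0)
x(a) = 5*a + 5*a² + 5*a²*(-1 + a) (x(a) = 5*((a² + ((-1 + a)*a)*a) + a) = 5*((a² + (a*(-1 + a))*a) + a) = 5*((a² + a²*(-1 + a)) + a) = 5*(a + a² + a²*(-1 + a)) = 5*a + 5*a² + 5*a²*(-1 + a))
f(y) = y (f(y) = y + 6*0 = y + 0 = y)
f(-6)*o + x(-8) = -6*(-63) + 5*(-8)*(1 + (-8)²) = 378 + 5*(-8)*(1 + 64) = 378 + 5*(-8)*65 = 378 - 2600 = -2222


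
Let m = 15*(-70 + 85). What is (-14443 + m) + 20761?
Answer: 6543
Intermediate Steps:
m = 225 (m = 15*15 = 225)
(-14443 + m) + 20761 = (-14443 + 225) + 20761 = -14218 + 20761 = 6543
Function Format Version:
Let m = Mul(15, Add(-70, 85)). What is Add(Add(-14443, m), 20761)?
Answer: 6543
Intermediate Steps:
m = 225 (m = Mul(15, 15) = 225)
Add(Add(-14443, m), 20761) = Add(Add(-14443, 225), 20761) = Add(-14218, 20761) = 6543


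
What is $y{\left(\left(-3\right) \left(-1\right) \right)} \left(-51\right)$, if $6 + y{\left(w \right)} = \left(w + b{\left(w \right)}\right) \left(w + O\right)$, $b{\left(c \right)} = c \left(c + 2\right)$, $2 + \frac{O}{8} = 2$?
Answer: $-2448$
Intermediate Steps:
$O = 0$ ($O = -16 + 8 \cdot 2 = -16 + 16 = 0$)
$b{\left(c \right)} = c \left(2 + c\right)$
$y{\left(w \right)} = -6 + w \left(w + w \left(2 + w\right)\right)$ ($y{\left(w \right)} = -6 + \left(w + w \left(2 + w\right)\right) \left(w + 0\right) = -6 + \left(w + w \left(2 + w\right)\right) w = -6 + w \left(w + w \left(2 + w\right)\right)$)
$y{\left(\left(-3\right) \left(-1\right) \right)} \left(-51\right) = \left(-6 + \left(\left(-3\right) \left(-1\right)\right)^{3} + 3 \left(\left(-3\right) \left(-1\right)\right)^{2}\right) \left(-51\right) = \left(-6 + 3^{3} + 3 \cdot 3^{2}\right) \left(-51\right) = \left(-6 + 27 + 3 \cdot 9\right) \left(-51\right) = \left(-6 + 27 + 27\right) \left(-51\right) = 48 \left(-51\right) = -2448$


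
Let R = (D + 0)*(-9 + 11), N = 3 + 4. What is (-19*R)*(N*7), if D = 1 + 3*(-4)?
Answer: 20482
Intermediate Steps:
N = 7
D = -11 (D = 1 - 12 = -11)
R = -22 (R = (-11 + 0)*(-9 + 11) = -11*2 = -22)
(-19*R)*(N*7) = (-19*(-22))*(7*7) = 418*49 = 20482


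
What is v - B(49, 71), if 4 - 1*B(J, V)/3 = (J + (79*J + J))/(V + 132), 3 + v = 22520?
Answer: 654346/29 ≈ 22564.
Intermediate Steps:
v = 22517 (v = -3 + 22520 = 22517)
B(J, V) = 12 - 243*J/(132 + V) (B(J, V) = 12 - 3*(J + (79*J + J))/(V + 132) = 12 - 3*(J + 80*J)/(132 + V) = 12 - 3*81*J/(132 + V) = 12 - 243*J/(132 + V))
v - B(49, 71) = 22517 - 3*(528 - 81*49 + 4*71)/(132 + 71) = 22517 - 3*(528 - 3969 + 284)/203 = 22517 - 3*(-3157)/203 = 22517 - 1*(-1353/29) = 22517 + 1353/29 = 654346/29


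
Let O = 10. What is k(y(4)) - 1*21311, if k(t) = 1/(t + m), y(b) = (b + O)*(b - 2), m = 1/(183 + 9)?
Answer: -114589055/5377 ≈ -21311.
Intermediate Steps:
m = 1/192 ≈ 0.0052083
y(b) = (-2 + b)*(10 + b) (y(b) = (b + 10)*(b - 2) = (10 + b)*(-2 + b) = (-2 + b)*(10 + b))
k(t) = 1/(1/192 + t) (k(t) = 1/(t + 1/192) = 1/(1/192 + t))
k(y(4)) - 1*21311 = 192/(1 + 192*(-20 + 4² + 8*4)) - 1*21311 = 192/(1 + 192*(-20 + 16 + 32)) - 21311 = 192/(1 + 192*28) - 21311 = 192/(1 + 5376) - 21311 = 192/5377 - 21311 = -114589055/5377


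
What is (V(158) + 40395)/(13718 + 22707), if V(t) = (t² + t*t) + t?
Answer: 90481/36425 ≈ 2.4840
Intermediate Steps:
V(t) = t + 2*t² (V(t) = (t² + t²) + t = 2*t² + t = t + 2*t²)
(V(158) + 40395)/(13718 + 22707) = (158*(1 + 2*158) + 40395)/(13718 + 22707) = (158*(1 + 316) + 40395)/36425 = (158*317 + 40395)*(1/36425) = (50086 + 40395)*(1/36425) = 90481*(1/36425) = 90481/36425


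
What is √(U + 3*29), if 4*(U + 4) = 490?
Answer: √822/2 ≈ 14.335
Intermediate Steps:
U = 237/2 (U = -4 + (¼)*490 = -4 + 245/2 = 237/2 ≈ 118.50)
√(U + 3*29) = √(237/2 + 3*29) = √(237/2 + 87) = √(411/2) = √822/2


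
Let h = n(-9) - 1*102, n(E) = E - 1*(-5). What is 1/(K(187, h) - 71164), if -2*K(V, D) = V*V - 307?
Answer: -1/88495 ≈ -1.1300e-5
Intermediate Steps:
n(E) = 5 + E (n(E) = E + 5 = 5 + E)
h = -106 (h = (5 - 9) - 1*102 = -4 - 102 = -106)
K(V, D) = 307/2 - V**2/2 (K(V, D) = -(V*V - 307)/2 = -(V**2 - 307)/2 = -(-307 + V**2)/2 = 307/2 - V**2/2)
1/(K(187, h) - 71164) = 1/((307/2 - 1/2*187**2) - 71164) = 1/((307/2 - 1/2*34969) - 71164) = 1/((307/2 - 34969/2) - 71164) = 1/(-17331 - 71164) = 1/(-88495) = -1/88495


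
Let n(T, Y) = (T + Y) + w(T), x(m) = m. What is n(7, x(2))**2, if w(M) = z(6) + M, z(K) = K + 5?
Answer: 729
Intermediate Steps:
z(K) = 5 + K
w(M) = 11 + M (w(M) = (5 + 6) + M = 11 + M)
n(T, Y) = 11 + Y + 2*T (n(T, Y) = (T + Y) + (11 + T) = 11 + Y + 2*T)
n(7, x(2))**2 = (11 + 2 + 2*7)**2 = (11 + 2 + 14)**2 = 27**2 = 729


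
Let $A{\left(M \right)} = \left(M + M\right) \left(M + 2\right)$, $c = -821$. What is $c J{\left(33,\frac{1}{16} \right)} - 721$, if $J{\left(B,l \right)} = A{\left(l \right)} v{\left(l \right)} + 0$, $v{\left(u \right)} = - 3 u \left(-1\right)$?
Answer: $- \frac{1557887}{2048} \approx -760.69$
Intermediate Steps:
$A{\left(M \right)} = 2 M \left(2 + M\right)$
$v{\left(u \right)} = 3 u$
$J{\left(B,l \right)} = 6 l^{2} \left(2 + l\right)$ ($J{\left(B,l \right)} = 2 l \left(2 + l\right) 3 l + 0 = 6 l^{2} \left(2 + l\right) + 0 = 6 l^{2} \left(2 + l\right)$)
$c J{\left(33,\frac{1}{16} \right)} - 721 = - 821 \cdot 6 \left(\frac{1}{16}\right)^{2} \left(2 + \frac{1}{16}\right) - 721 = - 821 \frac{6 \left(2 + \frac{1}{16}\right)}{256} - 721 = - 821 \cdot 6 \cdot \frac{1}{256} \cdot \frac{33}{16} - 721 = \left(-821\right) \frac{99}{2048} - 721 = - \frac{81279}{2048} - 721 = - \frac{1557887}{2048}$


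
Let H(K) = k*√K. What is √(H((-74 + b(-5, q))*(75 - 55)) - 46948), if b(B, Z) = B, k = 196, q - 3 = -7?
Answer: 2*√(-11737 + 98*I*√395) ≈ 17.917 + 217.41*I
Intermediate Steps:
q = -4 (q = 3 - 7 = -4)
H(K) = 196*√K
√(H((-74 + b(-5, q))*(75 - 55)) - 46948) = √(196*√((-74 - 5)*(75 - 55)) - 46948) = √(196*√(-79*20) - 46948) = √(196*√(-1580) - 46948) = √(196*(2*I*√395) - 46948) = √(392*I*√395 - 46948) = √(-46948 + 392*I*√395)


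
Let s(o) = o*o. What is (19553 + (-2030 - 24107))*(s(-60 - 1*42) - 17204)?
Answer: 44771200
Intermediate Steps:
s(o) = o²
(19553 + (-2030 - 24107))*(s(-60 - 1*42) - 17204) = (19553 + (-2030 - 24107))*((-60 - 1*42)² - 17204) = (19553 - 26137)*((-60 - 42)² - 17204) = -6584*((-102)² - 17204) = -6584*(10404 - 17204) = -6584*(-6800) = 44771200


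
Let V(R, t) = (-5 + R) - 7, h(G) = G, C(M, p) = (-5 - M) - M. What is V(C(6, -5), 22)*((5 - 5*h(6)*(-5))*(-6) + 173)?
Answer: 21953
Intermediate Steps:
C(M, p) = -5 - 2*M
V(R, t) = -12 + R
V(C(6, -5), 22)*((5 - 5*h(6)*(-5))*(-6) + 173) = (-12 + (-5 - 2*6))*((5 - 5*6*(-5))*(-6) + 173) = (-12 + (-5 - 12))*((5 - 30*(-5))*(-6) + 173) = (-12 - 17)*((5 + 150)*(-6) + 173) = -29*(155*(-6) + 173) = -29*(-930 + 173) = -29*(-757) = 21953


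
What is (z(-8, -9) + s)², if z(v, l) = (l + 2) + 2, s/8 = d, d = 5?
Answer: 1225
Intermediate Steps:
s = 40 (s = 8*5 = 40)
z(v, l) = 4 + l (z(v, l) = (2 + l) + 2 = 4 + l)
(z(-8, -9) + s)² = ((4 - 9) + 40)² = (-5 + 40)² = 35² = 1225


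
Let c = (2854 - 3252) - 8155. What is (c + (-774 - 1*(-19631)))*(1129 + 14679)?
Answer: 162885632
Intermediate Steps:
c = -8553 (c = -398 - 8155 = -8553)
(c + (-774 - 1*(-19631)))*(1129 + 14679) = (-8553 + (-774 - 1*(-19631)))*(1129 + 14679) = (-8553 + (-774 + 19631))*15808 = (-8553 + 18857)*15808 = 10304*15808 = 162885632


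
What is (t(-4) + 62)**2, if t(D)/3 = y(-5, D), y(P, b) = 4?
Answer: 5476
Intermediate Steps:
t(D) = 12 (t(D) = 3*4 = 12)
(t(-4) + 62)**2 = (12 + 62)**2 = 74**2 = 5476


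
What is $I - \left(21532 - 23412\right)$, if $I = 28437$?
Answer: $30317$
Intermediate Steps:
$I - \left(21532 - 23412\right) = 28437 - \left(21532 - 23412\right) = 28437 - -1880 = 28437 + 1880 = 30317$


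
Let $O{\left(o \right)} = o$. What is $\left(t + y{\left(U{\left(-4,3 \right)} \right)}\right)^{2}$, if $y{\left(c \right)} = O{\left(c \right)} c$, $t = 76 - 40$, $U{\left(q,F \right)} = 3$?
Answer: $2025$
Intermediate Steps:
$t = 36$
$y{\left(c \right)} = c^{2}$ ($y{\left(c \right)} = c c = c^{2}$)
$\left(t + y{\left(U{\left(-4,3 \right)} \right)}\right)^{2} = \left(36 + 3^{2}\right)^{2} = \left(36 + 9\right)^{2} = 45^{2} = 2025$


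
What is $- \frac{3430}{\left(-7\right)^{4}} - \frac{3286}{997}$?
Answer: $- \frac{32972}{6979} \approx -4.7245$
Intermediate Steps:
$- \frac{3430}{\left(-7\right)^{4}} - \frac{3286}{997} = - \frac{3430}{2401} - \frac{3286}{997} = \left(-3430\right) \frac{1}{2401} - \frac{3286}{997} = - \frac{10}{7} - \frac{3286}{997} = - \frac{32972}{6979}$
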